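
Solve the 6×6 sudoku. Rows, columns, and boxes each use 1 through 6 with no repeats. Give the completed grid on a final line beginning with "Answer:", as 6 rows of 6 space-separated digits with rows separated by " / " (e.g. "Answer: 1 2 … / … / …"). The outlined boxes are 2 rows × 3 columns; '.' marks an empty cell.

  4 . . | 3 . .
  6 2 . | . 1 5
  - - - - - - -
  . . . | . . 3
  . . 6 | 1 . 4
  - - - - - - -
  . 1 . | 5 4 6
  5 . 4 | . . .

Step 1. [r6c4∈{2}] r6c4's peers cover all but 2. So r6c4=2.
Step 2. [r1c2∈{5}] only 5 remains possible at r1c2. So r1c2=5.
Step 3. [r3c3∈{1,2,5}] 5 has one home in col 3: r3c3, so r3c3=5.
Step 4. [r1c5∈{2,6}] in row 1, 6 fits only at r1c5. So r1c5=6.
Step 5. [r3c5∈{2}] r3c5's peers cover all but 2. So r3c5=2.
Step 6. [r5c3∈{2,3}] col 3 places 2 nowhere but r5c3 ⇒ r5c3=2.
Step 7. [r4c2∈{3}] r4c2's peers cover all but 3 ⇒ r4c2=3.
Step 8. [r5c1∈{3}] nothing but 3 survives at r5c1 ⇒ r5c1=3.
Step 9. [r3c4∈{6}] r3c4's peers cover all but 6, so r3c4=6.
Step 10. [r6c2∈{6}] nothing but 6 survives at r6c2 ⇒ r6c2=6.
Step 11. [r1c6∈{2}] r1c6's peers cover all but 2, so r1c6=2.
Step 12. [r1c3∈{1}] r1c3 is down to just 1 ⇒ r1c3=1.
Step 13. [r6c5∈{3}] nothing but 3 survives at r6c5 ⇒ r6c5=3.
Step 14. [r6c6∈{1}] only 1 remains possible at r6c6. So r6c6=1.
Step 15. [r2c4∈{4}] r2c4 is down to just 4. So r2c4=4.
Step 16. [r4c1∈{2}] r4c1 has the single candidate 2. So r4c1=2.
Step 17. [r2c3∈{3}] only 3 remains possible at r2c3. So r2c3=3.
Step 18. [r3c2∈{4}] r3c2 has the single candidate 4. So r3c2=4.
Step 19. [r4c5∈{5}] r4c5 has the single candidate 5, so r4c5=5.
Step 20. [r3c1∈{1}] r3c1's peers cover all but 1, so r3c1=1.

Answer: 4 5 1 3 6 2 / 6 2 3 4 1 5 / 1 4 5 6 2 3 / 2 3 6 1 5 4 / 3 1 2 5 4 6 / 5 6 4 2 3 1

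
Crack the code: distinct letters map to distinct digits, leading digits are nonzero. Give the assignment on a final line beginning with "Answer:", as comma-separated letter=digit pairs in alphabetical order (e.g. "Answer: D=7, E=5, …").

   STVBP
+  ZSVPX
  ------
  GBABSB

Step 1. [G] the sum has 6 digits but both addends have 5; that extra leading digit G is the final carry, namely 1 ⇒ G=1.
Step 2. [col 1: P + X ≡ B (mod 10)] several values work for B in column 1 (P + X ≡ B (mod 10), carry-in 0); try B=2, so B=2.
Step 3. [col 1: P + X ≡ B (mod 10)] several values work for X in column 1 (P + X ≡ B (mod 10), carry-in 0); try X=7, so X=7.
Step 4. [col 1: P + X ≡ B (mod 10)] column 1: given X=7, B=2, carry-in 0, and digits 1,2,7 already taken and all letters distinct, P+X≡B (mod 10) forces P=5 ⇒ P=5.
Step 5. [col 2: B + P ≡ S (mod 10)] column 2: given B=2, P=5, carry-in 1, and digits 1,2,5,7 already taken and all letters distinct, B+P≡S (mod 10) forces S=8. So S=8.
Step 6. [col 3: V + V ≡ B (mod 10)] from column 3 (B=2, carry-in 0, digits 1,2,5,7,8 already taken and all letters distinct): V must equal 6 ⇒ V=6.
Step 7. [col 4: T + S ≡ A (mod 10)] no forcing yet in column 4 (carry-in 1); A=9 is free and consistent — try it ⇒ A=9.
Step 8. [col 4: T + S ≡ A (mod 10)] column 4 reads T+S+carry(1)=A with S=8, A=9; with digits 1,2,5,6,7,8,9 already taken and all letters distinct, the only value for T is 0, so T=0.
Step 9. [col 5: S + Z ≡ B (mod 10)] column 5: given S=8, B=2, carry-in 0, and digits 0,1,2,5,6,7,8,9 already taken and all letters distinct, S+Z≡B (mod 10) forces Z=4, so Z=4.

Answer: A=9, B=2, G=1, P=5, S=8, T=0, V=6, X=7, Z=4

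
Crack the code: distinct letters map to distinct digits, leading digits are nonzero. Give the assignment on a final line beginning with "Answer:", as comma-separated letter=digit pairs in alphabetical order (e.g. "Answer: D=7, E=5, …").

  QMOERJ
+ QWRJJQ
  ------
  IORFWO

Step 1. [col 1: J + Q ≡ O (mod 10)] several values work for J in column 1 (J + Q ≡ O (mod 10), carry-in 0); try J=7. So J=7.
Step 2. [col 1: J + Q ≡ O (mod 10)] several values work for O in column 1 (J + Q ≡ O (mod 10), carry-in 0); try O=9 ⇒ O=9.
Step 3. [col 1: J + Q ≡ O (mod 10)] column 1: given J=7, O=9, carry-in 0, and digits 7,9 already taken and all letters distinct, J+Q≡O (mod 10) forces Q=2 ⇒ Q=2.
Step 4. [col 2: R + J ≡ W (mod 10)] R=1 is one option consistent with column 2 (R + J ≡ W (mod 10), carry-in 0) — take it. So R=1.
Step 5. [col 2: R + J ≡ W (mod 10)] column 2: given R=1, J=7, carry-in 0, and digits 1,2,7,9 already taken and all letters distinct, R+J≡W (mod 10) forces W=8. So W=8.
Step 6. [col 3: E + J ≡ F (mod 10)] F=3 is one option consistent with column 3 (E + J ≡ F (mod 10), carry-in 0) — take it ⇒ F=3.
Step 7. [col 3: E + J ≡ F (mod 10)] from column 3 (J=7, F=3, carry-in 0, digits 1,2,3,7,8,9 already taken and all letters distinct): E must equal 6. So E=6.
Step 8. [col 5: M + W ≡ O (mod 10)] from column 5 (W=8, O=9, carry-in 1, digits 1,2,3,6,7,8,9 already taken and all letters distinct): M must equal 0, so M=0.
Step 9. [col 6: Q + Q ≡ I (mod 10)] from column 6 (Q=2, carry-in 0, digits 0,1,2,3,6,7,8,9 already taken and all letters distinct): I must equal 4 ⇒ I=4.

Answer: E=6, F=3, I=4, J=7, M=0, O=9, Q=2, R=1, W=8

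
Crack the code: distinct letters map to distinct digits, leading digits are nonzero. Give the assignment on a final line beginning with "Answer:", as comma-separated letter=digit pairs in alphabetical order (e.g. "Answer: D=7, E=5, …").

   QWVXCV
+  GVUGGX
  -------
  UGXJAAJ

Step 1. [col 1: V + X ≡ J (mod 10)] no forcing yet in column 1 (carry-in 0); V=4 is free and consistent — try it ⇒ V=4.
Step 2. [U] U is the leading digit of a 7-digit sum of two 6-digit numbers; the final carry is exactly 1 ⇒ U=1.
Step 3. [col 1: V + X ≡ J (mod 10)] no forcing yet in column 1 (carry-in 0); J=6 is free and consistent — try it ⇒ J=6.
Step 4. [col 1: V + X ≡ J (mod 10)] column 1: given V=4, J=6, carry-in 0, and digits 1,4,6 already taken and all letters distinct, V+X≡J (mod 10) forces X=2 ⇒ X=2.
Step 5. [col 2: C + G ≡ A (mod 10)] several values work for A in column 2 (C + G ≡ A (mod 10), carry-in 0); try A=0 ⇒ A=0.
Step 6. [col 2: C + G ≡ A (mod 10)] no forcing yet in column 2 (carry-in 0); C=3 is free and consistent — try it ⇒ C=3.
Step 7. [col 2: C + G ≡ A (mod 10)] in column 2 we have C+G≡A with carry-in 0; given C=3, A=0 and digits 0,1,2,3,4,6 already taken and all letters distinct, that pins G to 7 ⇒ G=7.
Step 8. [col 5: W + V ≡ X (mod 10)] from column 5 (V=4, X=2, carry-in 0, digits 0,1,2,3,4,6,7 already taken and all letters distinct): W must equal 8. So W=8.
Step 9. [col 6: Q + G ≡ G (mod 10)] column 6 reads Q+G+carry(1)=G with G=7; with digits 0,1,2,3,4,6,7,8 already taken and all letters distinct, the only value for Q is 9, so Q=9.

Answer: A=0, C=3, G=7, J=6, Q=9, U=1, V=4, W=8, X=2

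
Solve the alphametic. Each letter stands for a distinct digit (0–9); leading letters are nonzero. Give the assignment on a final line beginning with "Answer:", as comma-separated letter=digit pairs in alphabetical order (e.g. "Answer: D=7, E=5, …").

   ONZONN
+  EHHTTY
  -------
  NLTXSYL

Step 1. [col 1: N + Y ≡ L (mod 10)] N=1 is one option consistent with column 1 (N + Y ≡ L (mod 10), carry-in 0) — take it, so N=1.
Step 2. [col 1: N + Y ≡ L (mod 10)] no forcing yet in column 1 (carry-in 0); Y=4 is free and consistent — try it, so Y=4.
Step 3. [col 1: N + Y ≡ L (mod 10)] from column 1 (N=1, Y=4, carry-in 0, digits 1,4 already taken and all letters distinct): L must equal 5. So L=5.
Step 4. [col 2: N + T ≡ Y (mod 10)] column 2: given N=1, Y=4, carry-in 0, and digits 1,4,5 already taken and all letters distinct, N+T≡Y (mod 10) forces T=3, so T=3.
Step 5. [col 3: O + T ≡ S (mod 10)] several values work for O in column 3 (O + T ≡ S (mod 10), carry-in 0); try O=7 ⇒ O=7.
Step 6. [col 3: O + T ≡ S (mod 10)] in column 3 we have O+T≡S with carry-in 0; given O=7, T=3 and digits 1,3,4,5,7 already taken and all letters distinct, that pins S to 0, so S=0.
Step 7. [col 4: Z + H ≡ X (mod 10)] column 4: given nothing yet, carry-in 1, and digits 0,1,3,4,5,7 already taken and all letters distinct, Z+H≡X (mod 10) forces X=9, so X=9.
Step 8. [col 4: Z + H ≡ X (mod 10)] several values work for Z in column 4 (Z + H ≡ X (mod 10), carry-in 1); try Z=6 ⇒ Z=6.
Step 9. [col 4: Z + H ≡ X (mod 10)] in column 4 we have Z+H≡X with carry-in 1; given Z=6, X=9 and digits 0,1,3,4,5,6,7,9 already taken and all letters distinct, that pins H to 2 ⇒ H=2.
Step 10. [col 6: O + E ≡ L (mod 10)] column 6 reads O+E+carry(0)=L with O=7, L=5; with digits 0,1,2,3,4,5,6,7,9 already taken and all letters distinct, the only value for E is 8. So E=8.

Answer: E=8, H=2, L=5, N=1, O=7, S=0, T=3, X=9, Y=4, Z=6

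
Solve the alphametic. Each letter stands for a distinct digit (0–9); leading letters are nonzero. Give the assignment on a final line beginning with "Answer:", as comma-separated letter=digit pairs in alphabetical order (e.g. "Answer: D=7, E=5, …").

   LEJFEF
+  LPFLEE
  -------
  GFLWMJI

Step 1. [col 1: F + E ≡ I (mod 10)] F=8 is one option consistent with column 1 (F + E ≡ I (mod 10), carry-in 0) — take it ⇒ F=8.
Step 2. [col 1: F + E ≡ I (mod 10)] no forcing yet in column 1 (carry-in 0); I=0 is free and consistent — try it ⇒ I=0.
Step 3. [G] G is the leading digit of a 7-digit sum of two 6-digit numbers; the final carry is exactly 1. So G=1.
Step 4. [col 1: F + E ≡ I (mod 10)] in column 1 we have F+E≡I with carry-in 0; given F=8, I=0 and digits 0,1,8 already taken and all letters distinct, that pins E to 2 ⇒ E=2.
Step 5. [col 2: E + E ≡ J (mod 10)] column 2 reads E+E+carry(1)=J with E=2; with digits 0,1,2,8 already taken and all letters distinct, the only value for J is 5 ⇒ J=5.
Step 6. [col 3: F + L ≡ M (mod 10)] several values work for M in column 3 (F + L ≡ M (mod 10), carry-in 0); try M=7 ⇒ M=7.
Step 7. [col 3: F + L ≡ M (mod 10)] from column 3 (F=8, M=7, carry-in 0, digits 0,1,2,5,7,8 already taken and all letters distinct): L must equal 9. So L=9.
Step 8. [col 4: J + F ≡ W (mod 10)] column 4 reads J+F+carry(1)=W with J=5, F=8; with digits 0,1,2,5,7,8,9 already taken and all letters distinct, the only value for W is 4 ⇒ W=4.
Step 9. [col 5: E + P ≡ L (mod 10)] from column 5 (E=2, L=9, carry-in 1, digits 0,1,2,4,5,7,8,9 already taken and all letters distinct): P must equal 6, so P=6.

Answer: E=2, F=8, G=1, I=0, J=5, L=9, M=7, P=6, W=4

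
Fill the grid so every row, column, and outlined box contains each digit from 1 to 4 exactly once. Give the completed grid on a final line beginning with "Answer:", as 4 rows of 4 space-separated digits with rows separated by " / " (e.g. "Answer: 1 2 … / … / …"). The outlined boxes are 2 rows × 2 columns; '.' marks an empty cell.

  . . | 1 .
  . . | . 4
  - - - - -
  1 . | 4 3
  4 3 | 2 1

Step 1. [r1c1∈{2,3}] in row 1, 3 fits only at r1c1, so r1c1=3.
Step 2. [r2c1∈{2}] r2c1 is down to just 2 ⇒ r2c1=2.
Step 3. [r2c2∈{1}] r2c2's peers cover all but 1 ⇒ r2c2=1.
Step 4. [r1c4∈{2}] r1c4 is down to just 2, so r1c4=2.
Step 5. [r3c2∈{2}] r3c2's peers cover all but 2. So r3c2=2.
Step 6. [r2c3∈{3}] r2c3 is down to just 3, so r2c3=3.
Step 7. [r1c2∈{4}] r1c2 is down to just 4 ⇒ r1c2=4.

Answer: 3 4 1 2 / 2 1 3 4 / 1 2 4 3 / 4 3 2 1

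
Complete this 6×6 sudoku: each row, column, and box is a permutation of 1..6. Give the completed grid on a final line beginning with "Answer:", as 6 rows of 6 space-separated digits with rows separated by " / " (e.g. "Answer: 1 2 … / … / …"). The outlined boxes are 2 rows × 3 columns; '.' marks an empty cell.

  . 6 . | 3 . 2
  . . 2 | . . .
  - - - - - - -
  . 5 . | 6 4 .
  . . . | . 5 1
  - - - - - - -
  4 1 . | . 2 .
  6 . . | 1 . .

Step 1. [r5c4∈{5}] r5c4 is down to just 5. So r5c4=5.
Step 2. [r5c3∈{3}] r5c3 has the single candidate 3, so r5c3=3.
Step 3. [r3c1∈{1,2,3}] r3c1 is the only open cell in row 3 admitting 2, so r3c1=2.
Step 4. [r1c3∈{1,4,5}] row 1 places 4 nowhere but r1c3 ⇒ r1c3=4.
Step 5. [r2c6∈{4,5,6}] r2c6 is the only open cell in col 6 admitting 5. So r2c6=5.
Step 6. [r2c2∈{3}] only 3 remains possible at r2c2. So r2c2=3.
Step 7. [r1c5∈{1}] only 1 remains possible at r1c5, so r1c5=1.
Step 8. [r6c6∈{3,4}] in row 6, 4 fits only at r6c6. So r6c6=4.
Step 9. [r2c1∈{1}] r2c1's peers cover all but 1. So r2c1=1.
Step 10. [r4c1∈{3}] r4c1 has the single candidate 3. So r4c1=3.
Step 11. [r5c6∈{6}] r5c6 has the single candidate 6, so r5c6=6.
Step 12. [r6c5∈{3}] r6c5's peers cover all but 3, so r6c5=3.
Step 13. [r1c1∈{5}] r1c1 is down to just 5. So r1c1=5.
Step 14. [r2c4∈{4}] r2c4 is down to just 4. So r2c4=4.
Step 15. [r6c3∈{5}] nothing but 5 survives at r6c3 ⇒ r6c3=5.
Step 16. [r6c2∈{2}] r6c2's peers cover all but 2. So r6c2=2.
Step 17. [r4c4∈{2}] nothing but 2 survives at r4c4 ⇒ r4c4=2.
Step 18. [r4c2∈{4}] nothing but 4 survives at r4c2 ⇒ r4c2=4.
Step 19. [r3c6∈{3}] r3c6 is down to just 3 ⇒ r3c6=3.
Step 20. [r3c3∈{1}] nothing but 1 survives at r3c3, so r3c3=1.
Step 21. [r4c3∈{6}] only 6 remains possible at r4c3. So r4c3=6.
Step 22. [r2c5∈{6}] nothing but 6 survives at r2c5, so r2c5=6.

Answer: 5 6 4 3 1 2 / 1 3 2 4 6 5 / 2 5 1 6 4 3 / 3 4 6 2 5 1 / 4 1 3 5 2 6 / 6 2 5 1 3 4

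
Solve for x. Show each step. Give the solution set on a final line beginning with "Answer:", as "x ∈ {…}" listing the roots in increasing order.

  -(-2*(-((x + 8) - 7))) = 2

Step 1. [-(-2*(-((x + 8) - 7))) = 2] flip signs both sides ⇒ neg: -2*(-((x + 8) - 7)) = -2.
Step 2. [-2*(-((x + 8) - 7)) = -2] -2 out front; divide by -2. So div: -((x + 8) - 7) = 1.
Step 3. [-((x + 8) - 7) = 1] flip signs both sides ⇒ neg: (x + 8) - 7 = -1.
Step 4. [(x + 8) - 7 = -1] add 7: x sits inside (… - 7), so sub: x + 8 = 6.
Step 5. [x + 8 = 6] peel the +8: subtract 8 from each side, so sub: x = -2.

Answer: x ∈ {-2}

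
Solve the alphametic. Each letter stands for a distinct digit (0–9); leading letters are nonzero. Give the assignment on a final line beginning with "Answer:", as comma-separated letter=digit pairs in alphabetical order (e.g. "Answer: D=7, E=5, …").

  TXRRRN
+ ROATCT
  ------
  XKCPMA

Step 1. [col 1: N + T ≡ A (mod 10)] N=5 is one option consistent with column 1 (N + T ≡ A (mod 10), carry-in 0) — take it, so N=5.
Step 2. [col 1: N + T ≡ A (mod 10)] column 1 (N + T ≡ A (mod 10), carry-in 0) doesn't pin T yet; pick T=2 and continue ⇒ T=2.
Step 3. [col 1: N + T ≡ A (mod 10)] from column 1 (N=5, T=2, carry-in 0, digits 2,5 already taken and all letters distinct): A must equal 7, so A=7.
Step 4. [col 2: R + C ≡ M (mod 10)] no forcing yet in column 2 (carry-in 0); R=1 is free and consistent — try it, so R=1.
Step 5. [col 2: R + C ≡ M (mod 10)] column 2 (R + C ≡ M (mod 10), carry-in 0) doesn't pin M yet; pick M=9 and continue. So M=9.
Step 6. [col 2: R + C ≡ M (mod 10)] in column 2 we have R+C≡M with carry-in 0; given R=1, M=9 and digits 1,2,5,7,9 already taken and all letters distinct, that pins C to 8 ⇒ C=8.
Step 7. [col 3: R + T ≡ P (mod 10)] from column 3 (R=1, T=2, carry-in 0, digits 1,2,5,7,8,9 already taken and all letters distinct): P must equal 3, so P=3.
Step 8. [col 5: X + O ≡ K (mod 10)] from column 5 (nothing yet, carry-in 0, digits 1,2,3,5,7,8,9 already taken and all letters distinct): K must equal 0 ⇒ K=0.
Step 9. [col 5: X + O ≡ K (mod 10)] X=4 is one option consistent with column 5 (X + O ≡ K (mod 10), carry-in 0) — take it. So X=4.
Step 10. [col 5: X + O ≡ K (mod 10)] column 5 reads X+O+carry(0)=K with X=4, K=0; with digits 0,1,2,3,4,5,7,8,9 already taken and all letters distinct, the only value for O is 6 ⇒ O=6.

Answer: A=7, C=8, K=0, M=9, N=5, O=6, P=3, R=1, T=2, X=4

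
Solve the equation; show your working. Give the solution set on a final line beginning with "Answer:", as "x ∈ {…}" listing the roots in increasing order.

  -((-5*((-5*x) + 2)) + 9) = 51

Step 1. [-((-5*((-5*x) + 2)) + 9) = 51] flip signs both sides, so neg: (-5*((-5*x) + 2)) + 9 = -51.
Step 2. [(-5*((-5*x) + 2)) + 9 = -51] subtract 9: x sits inside (… + 9). So sub: -5*((-5*x) + 2) = -60.
Step 3. [-5*((-5*x) + 2) = -60] LHS = -5·(…); ÷-5 both sides ⇒ div: (-5*x) + 2 = 12.
Step 4. [(-5*x) + 2 = 12] 2 comes off first (subtract 2). So sub: -5*x = 10.
Step 5. [-5*x = 10] -5 out front; divide by -5 ⇒ div: x = -2.

Answer: x ∈ {-2}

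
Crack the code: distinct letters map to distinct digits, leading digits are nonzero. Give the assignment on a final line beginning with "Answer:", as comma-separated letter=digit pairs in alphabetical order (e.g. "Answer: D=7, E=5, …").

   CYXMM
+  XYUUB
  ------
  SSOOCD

Step 1. [S] S is the leading digit of a 6-digit sum of two 5-digit numbers; the final carry is exactly 1 ⇒ S=1.
Step 2. [col 1: M + B ≡ D (mod 10)] column 1 (M + B ≡ D (mod 10), carry-in 0) doesn't pin B yet; pick B=4 and continue ⇒ B=4.
Step 3. [col 1: M + B ≡ D (mod 10)] no forcing yet in column 1 (carry-in 0); D=6 is free and consistent — try it. So D=6.
Step 4. [col 1: M + B ≡ D (mod 10)] in column 1 we have M+B≡D with carry-in 0; given B=4, D=6 and digits 1,4,6 already taken and all letters distinct, that pins M to 2. So M=2.
Step 5. [col 2: M + U ≡ C (mod 10)] several values work for U in column 2 (M + U ≡ C (mod 10), carry-in 0); try U=5. So U=5.
Step 6. [col 2: M + U ≡ C (mod 10)] column 2 reads M+U+carry(0)=C with M=2, U=5; with digits 1,2,4,5,6 already taken and all letters distinct, the only value for C is 7. So C=7.
Step 7. [col 3: X + U ≡ O (mod 10)] several values work for O in column 3 (X + U ≡ O (mod 10), carry-in 0); try O=8 ⇒ O=8.
Step 8. [col 3: X + U ≡ O (mod 10)] column 3 reads X+U+carry(0)=O with U=5, O=8; with digits 1,2,4,5,6,7,8 already taken and all letters distinct, the only value for X is 3 ⇒ X=3.
Step 9. [col 4: Y + Y ≡ O (mod 10)] in column 4 we have Y+Y≡O with carry-in 0; given O=8 and digits 1,2,3,4,5,6,7,8 already taken and all letters distinct, that pins Y to 9 ⇒ Y=9.

Answer: B=4, C=7, D=6, M=2, O=8, S=1, U=5, X=3, Y=9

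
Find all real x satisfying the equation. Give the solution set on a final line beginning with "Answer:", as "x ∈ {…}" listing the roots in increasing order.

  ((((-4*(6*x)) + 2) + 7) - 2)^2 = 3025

Step 1. [((((-4*(6*x)) + 2) + 7) - 2)^2 = 3025] 3025 ≥ 0, LHS is (·)² — take ±√ ⇒ sqrt: (((-4*(6*x)) + 2) + 7) - 2 = 55 or -55.
Step 2. [(((-4*(6*x)) + 2) + 7) - 2 = 55 or -55] peel the -2: add 2 from each side ⇒ sub: ((-4*(6*x)) + 2) + 7 = 57 or -53.
Step 3. [((-4*(6*x)) + 2) + 7 = 57 or -53] subtract 7: x sits inside (… + 7), so sub: (-4*(6*x)) + 2 = 50 or -60.
Step 4. [(-4*(6*x)) + 2 = 50 or -60] +2 is outermost — subtract 2 both sides ⇒ sub: -4*(6*x) = 48 or -62.
Step 5. [-4*(6*x) = 48 or -62] -4 out front; divide by -4. So div: 6*x = -12 or 31/2.
Step 6. [6*x = -12 or 31/2] leading coefficient 6: divide by 6, so div: x = -2 or 31/12.

Answer: x ∈ {-2, 31/12}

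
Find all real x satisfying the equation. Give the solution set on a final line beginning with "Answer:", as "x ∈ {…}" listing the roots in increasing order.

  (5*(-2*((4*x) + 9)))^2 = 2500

Step 1. [(5*(-2*((4*x) + 9)))^2 = 2500] √ both sides: 2500 ≥ 0 gives two branches. So sqrt: 5*(-2*((4*x) + 9)) = 50 or -50.
Step 2. [5*(-2*((4*x) + 9)) = 50 or -50] 5 out front; divide by 5. So div: -2*((4*x) + 9) = 10 or -10.
Step 3. [-2*((4*x) + 9) = 10 or -10] leading coefficient -2: divide by -2 ⇒ div: (4*x) + 9 = -5 or 5.
Step 4. [(4*x) + 9 = -5 or 5] peel the +9: subtract 9 from each side. So sub: 4*x = -14 or -4.
Step 5. [4*x = -14 or -4] leading coefficient 4: divide by 4, so div: x = -7/2 or -1.

Answer: x ∈ {-7/2, -1}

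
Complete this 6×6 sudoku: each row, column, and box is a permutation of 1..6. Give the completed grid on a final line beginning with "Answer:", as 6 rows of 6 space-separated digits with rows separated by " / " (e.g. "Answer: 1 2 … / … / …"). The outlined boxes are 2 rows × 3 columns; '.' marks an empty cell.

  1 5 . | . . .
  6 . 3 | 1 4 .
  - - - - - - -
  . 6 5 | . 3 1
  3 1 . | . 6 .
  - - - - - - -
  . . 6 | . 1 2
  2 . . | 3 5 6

Step 1. [r4c6∈{4,5}] across col 6, 4 lands solely at r4c6. So r4c6=4.
Step 2. [r6c2∈{4}] r6c2 is down to just 4 ⇒ r6c2=4.
Step 3. [r1c5∈{2}] r1c5 has the single candidate 2. So r1c5=2.
Step 4. [r3c4∈{2}] r3c4 has the single candidate 2. So r3c4=2.
Step 5. [r4c4∈{5}] only 5 remains possible at r4c4, so r4c4=5.
Step 6. [r2c6∈{5}] r2c6 is down to just 5, so r2c6=5.
Step 7. [r1c6∈{3}] r1c6 is down to just 3, so r1c6=3.
Step 8. [r4c3∈{2}] r4c3's peers cover all but 2, so r4c3=2.
Step 9. [r5c1∈{5}] nothing but 5 survives at r5c1. So r5c1=5.
Step 10. [r5c2∈{3}] r5c2 has the single candidate 3 ⇒ r5c2=3.
Step 11. [r2c2∈{2}] nothing but 2 survives at r2c2. So r2c2=2.
Step 12. [r5c4∈{4}] r5c4's peers cover all but 4 ⇒ r5c4=4.
Step 13. [r3c1∈{4}] r3c1's peers cover all but 4 ⇒ r3c1=4.
Step 14. [r1c4∈{6}] nothing but 6 survives at r1c4, so r1c4=6.
Step 15. [r6c3∈{1}] r6c3 has the single candidate 1. So r6c3=1.
Step 16. [r1c3∈{4}] r1c3 has the single candidate 4 ⇒ r1c3=4.

Answer: 1 5 4 6 2 3 / 6 2 3 1 4 5 / 4 6 5 2 3 1 / 3 1 2 5 6 4 / 5 3 6 4 1 2 / 2 4 1 3 5 6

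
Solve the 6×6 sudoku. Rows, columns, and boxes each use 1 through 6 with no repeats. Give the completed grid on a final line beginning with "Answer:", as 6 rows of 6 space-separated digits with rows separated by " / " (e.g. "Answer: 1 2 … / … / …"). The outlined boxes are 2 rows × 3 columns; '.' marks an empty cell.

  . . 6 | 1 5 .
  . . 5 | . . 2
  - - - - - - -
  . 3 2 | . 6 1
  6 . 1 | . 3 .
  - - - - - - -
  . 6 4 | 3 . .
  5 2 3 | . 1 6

Step 1. [r1c2∈{4}] nothing but 4 survives at r1c2 ⇒ r1c2=4.
Step 2. [r6c4∈{4}] r6c4's peers cover all but 4, so r6c4=4.
Step 3. [r4c2∈{5}] r4c2 has the single candidate 5. So r4c2=5.
Step 4. [r2c1∈{1,3}] 3 has one home in row 2: r2c1 ⇒ r2c1=3.
Step 5. [r1c6∈{3}] only 3 remains possible at r1c6. So r1c6=3.
Step 6. [r4c4∈{2}] only 2 remains possible at r4c4 ⇒ r4c4=2.
Step 7. [r3c1∈{4}] r3c1 has the single candidate 4, so r3c1=4.
Step 8. [r5c5∈{2}] nothing but 2 survives at r5c5 ⇒ r5c5=2.
Step 9. [r5c1∈{1}] nothing but 1 survives at r5c1, so r5c1=1.
Step 10. [r2c2∈{1}] nothing but 1 survives at r2c2. So r2c2=1.
Step 11. [r5c6∈{5}] nothing but 5 survives at r5c6 ⇒ r5c6=5.
Step 12. [r2c5∈{4}] r2c5 has the single candidate 4 ⇒ r2c5=4.
Step 13. [r2c4∈{6}] only 6 remains possible at r2c4 ⇒ r2c4=6.
Step 14. [r4c6∈{4}] nothing but 4 survives at r4c6. So r4c6=4.
Step 15. [r3c4∈{5}] only 5 remains possible at r3c4. So r3c4=5.
Step 16. [r1c1∈{2}] only 2 remains possible at r1c1, so r1c1=2.

Answer: 2 4 6 1 5 3 / 3 1 5 6 4 2 / 4 3 2 5 6 1 / 6 5 1 2 3 4 / 1 6 4 3 2 5 / 5 2 3 4 1 6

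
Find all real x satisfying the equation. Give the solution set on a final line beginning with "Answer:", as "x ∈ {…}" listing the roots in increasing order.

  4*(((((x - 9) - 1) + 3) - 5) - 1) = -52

Step 1. [4*(((((x - 9) - 1) + 3) - 5) - 1) = -52] divide by the outer 4 ⇒ div: ((((x - 9) - 1) + 3) - 5) - 1 = -13.
Step 2. [((((x - 9) - 1) + 3) - 5) - 1 = -13] -1 is outermost — add 1 both sides. So sub: (((x - 9) - 1) + 3) - 5 = -12.
Step 3. [(((x - 9) - 1) + 3) - 5 = -12] peel the -5: add 5 from each side ⇒ sub: ((x - 9) - 1) + 3 = -7.
Step 4. [((x - 9) - 1) + 3 = -7] 3 comes off first (subtract 3), so sub: (x - 9) - 1 = -10.
Step 5. [(x - 9) - 1 = -10] add 1: x sits inside (… - 1), so sub: x - 9 = -9.
Step 6. [x - 9 = -9] the outer -9 inverts by adding 9, so sub: x = 0.

Answer: x ∈ {0}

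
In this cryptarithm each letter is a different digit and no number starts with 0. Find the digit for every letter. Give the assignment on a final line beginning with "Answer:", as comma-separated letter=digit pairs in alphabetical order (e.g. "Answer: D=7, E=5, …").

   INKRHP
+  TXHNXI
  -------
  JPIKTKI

Step 1. [col 1: P + I ≡ I (mod 10)] in column 1 we have P+I≡I with carry-in 0; given nothing yet and all letters distinct, none taken yet, that pins P to 0, so P=0.
Step 2. [col 1: P + I ≡ I (mod 10)] several values work for I in column 1 (P + I ≡ I (mod 10), carry-in 0); try I=3. So I=3.
Step 3. [col 2: H + X ≡ K (mod 10)] column 2 (H + X ≡ K (mod 10), carry-in 0) doesn't pin H yet; pick H=9 and continue. So H=9.
Step 4. [col 2: H + X ≡ K (mod 10)] several values work for X in column 2 (H + X ≡ K (mod 10), carry-in 0); try X=5, so X=5.
Step 5. [J] adding two 6-digit numbers gives at most 6+1 digits, and here it does — J is that final carry and must be 1. So J=1.
Step 6. [col 2: H + X ≡ K (mod 10)] from column 2 (H=9, X=5, carry-in 0, digits 0,1,3,5,9 already taken and all letters distinct): K must equal 4. So K=4.
Step 7. [col 3: R + N ≡ T (mod 10)] from column 3 (nothing yet, carry-in 1, digits 0,1,3,4,5,9 already taken and all letters distinct): T must equal 6 ⇒ T=6.
Step 8. [col 3: R + N ≡ T (mod 10)] several values work for N in column 3 (R + N ≡ T (mod 10), carry-in 1); try N=7, so N=7.
Step 9. [col 3: R + N ≡ T (mod 10)] in column 3 we have R+N≡T with carry-in 1; given N=7, T=6 and digits 0,1,3,4,5,6,7,9 already taken and all letters distinct, that pins R to 8. So R=8.

Answer: H=9, I=3, J=1, K=4, N=7, P=0, R=8, T=6, X=5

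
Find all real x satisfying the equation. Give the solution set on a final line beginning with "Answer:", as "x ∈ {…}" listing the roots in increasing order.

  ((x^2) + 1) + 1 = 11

Step 1. [((x^2) + 1) + 1 = 11] 1 comes off first (subtract 1), so sub: (x^2) + 1 = 10.
Step 2. [(x^2) + 1 = 10] 1 comes off first (subtract 1) ⇒ sub: x^2 = 9.
Step 3. [x^2 = 9] LHS squared, RHS 9 ≥ 0: apply √ (±), so sqrt: x = 3 or -3.

Answer: x ∈ {-3, 3}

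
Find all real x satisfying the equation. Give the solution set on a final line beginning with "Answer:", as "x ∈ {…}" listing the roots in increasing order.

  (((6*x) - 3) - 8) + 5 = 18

Step 1. [(((6*x) - 3) - 8) + 5 = 18] the outer +5 inverts by subtracting 5 ⇒ sub: ((6*x) - 3) - 8 = 13.
Step 2. [((6*x) - 3) - 8 = 13] 8 comes off first (add 8), so sub: (6*x) - 3 = 21.
Step 3. [(6*x) - 3 = 21] add 3: x sits inside (… - 3) ⇒ sub: 6*x = 24.
Step 4. [6*x = 24] 6 out front; divide by 6, so div: x = 4.

Answer: x ∈ {4}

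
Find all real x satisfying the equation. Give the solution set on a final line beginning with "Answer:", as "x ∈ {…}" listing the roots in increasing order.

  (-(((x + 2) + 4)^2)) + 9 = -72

Step 1. [(-(((x + 2) + 4)^2)) + 9 = -72] the outer +9 inverts by subtracting 9 ⇒ sub: -(((x + 2) + 4)^2) = -81.
Step 2. [-(((x + 2) + 4)^2) = -81] LHS negated; negate both sides. So neg: ((x + 2) + 4)^2 = 81.
Step 3. [((x + 2) + 4)^2 = 81] 81 ≥ 0, LHS is (·)² — take ±√, so sqrt: (x + 2) + 4 = 9 or -9.
Step 4. [(x + 2) + 4 = 9 or -9] subtract 4: x sits inside (… + 4), so sub: x + 2 = 5 or -13.
Step 5. [x + 2 = 5 or -13] peel the +2: subtract 2 from each side ⇒ sub: x = 3 or -15.

Answer: x ∈ {-15, 3}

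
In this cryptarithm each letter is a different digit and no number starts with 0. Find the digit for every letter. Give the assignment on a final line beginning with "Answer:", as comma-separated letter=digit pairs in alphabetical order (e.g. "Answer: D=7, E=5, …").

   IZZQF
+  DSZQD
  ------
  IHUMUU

Step 1. [col 1: F + D ≡ U (mod 10)] no forcing yet in column 1 (carry-in 0); D=9 is free and consistent — try it, so D=9.
Step 2. [col 1: F + D ≡ U (mod 10)] no forcing yet in column 1 (carry-in 0); F=8 is free and consistent — try it, so F=8.
Step 3. [I] I is the leading digit of a 6-digit sum of two 5-digit numbers; the final carry is exactly 1. So I=1.
Step 4. [col 1: F + D ≡ U (mod 10)] in column 1 we have F+D≡U with carry-in 0; given F=8, D=9 and digits 1,8,9 already taken and all letters distinct, that pins U to 7, so U=7.
Step 5. [col 2: Q + Q ≡ U (mod 10)] in column 2 we have Q+Q≡U with carry-in 1; given U=7 and digits 1,7,8,9 already taken and all letters distinct, that pins Q to 3. So Q=3.
Step 6. [col 3: Z + Z ≡ M (mod 10)] no forcing yet in column 3 (carry-in 0); Z=2 is free and consistent — try it. So Z=2.
Step 7. [col 3: Z + Z ≡ M (mod 10)] from column 3 (Z=2, carry-in 0, digits 1,2,3,7,8,9 already taken and all letters distinct): M must equal 4 ⇒ M=4.
Step 8. [col 4: Z + S ≡ U (mod 10)] from column 4 (Z=2, U=7, carry-in 0, digits 1,2,3,4,7,8,9 already taken and all letters distinct): S must equal 5, so S=5.
Step 9. [col 5: I + D ≡ H (mod 10)] in column 5 we have I+D≡H with carry-in 0; given I=1, D=9 and digits 1,2,3,4,5,7,8,9 already taken and all letters distinct, that pins H to 0 ⇒ H=0.

Answer: D=9, F=8, H=0, I=1, M=4, Q=3, S=5, U=7, Z=2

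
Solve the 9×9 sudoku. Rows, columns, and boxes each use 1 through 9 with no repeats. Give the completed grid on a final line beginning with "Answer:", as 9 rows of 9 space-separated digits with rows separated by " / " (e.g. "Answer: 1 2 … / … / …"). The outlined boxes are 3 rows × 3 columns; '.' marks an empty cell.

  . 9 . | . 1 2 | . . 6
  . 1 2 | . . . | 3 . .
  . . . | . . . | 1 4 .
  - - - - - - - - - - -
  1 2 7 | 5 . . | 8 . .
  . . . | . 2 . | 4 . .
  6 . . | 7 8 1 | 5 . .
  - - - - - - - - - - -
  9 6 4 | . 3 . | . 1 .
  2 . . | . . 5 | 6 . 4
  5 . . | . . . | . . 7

Step 1. [r9c7∈{2,9}] in col 7, 9 fits only at r9c7, so r9c7=9.
Step 2. [r3c3∈{3,5,6,8}] across col 3, 6 lands solely at r3c3 ⇒ r3c3=6.
Step 3. [r3c9∈{2,5,8,9}] 2 has one home in row 3: r3c9 ⇒ r3c9=2.
Step 4. [r5c8∈{3,6,7,9}] across row 5, 7 lands solely at r5c8, so r5c8=7.
Step 5. [r4c8∈{3,6,9}] across col 8, 6 lands solely at r4c8 ⇒ r4c8=6.
Step 6. [r8c2∈{3,7,8}] box 7 places 7 nowhere but r8c2. So r8c2=7.
Step 7. [r8c5∈{9}] r8c5's peers cover all but 9, so r8c5=9.
Step 8. [r6c8∈{2,3,9}] row 6 places 2 nowhere but r6c8 ⇒ r6c8=2.
Step 9. [r2c8∈{5,8,9}] col 8 places 9 nowhere but r2c8. So r2c8=9.
Step 10. [r9c4∈{1,2,4,6,8}] r9c4 is the only open cell in row 9 admitting 2 ⇒ r9c4=2.
Step 11. [r7c4∈{8}] only 8 remains possible at r7c4. So r7c4=8.
Step 12. [r2c9∈{5,8}] in col 9, 8 fits only at r2c9, so r2c9=8.
Step 13. [r3c6∈{3,7,8,9}] r3c6 is the only open cell in col 6 admitting 8 ⇒ r3c6=8.
Step 14. [r2c5∈{4,5,6,7}] in row 2, 5 fits only at r2c5, so r2c5=5.
Step 15. [r9c3∈{1,3,8}] 1 has one home in row 9: r9c3, so r9c3=1.
Step 16. [r3c2∈{3,5}] row 3 places 5 nowhere but r3c2 ⇒ r3c2=5.
Step 17. [r5c3∈{3,5,8,9}] in row 5, 5 fits only at r5c3 ⇒ r5c3=5.
Step 18. [r4c5∈{4}] r4c5's peers cover all but 4 ⇒ r4c5=4.
Step 19. [r3c5∈{7}] nothing but 7 survives at r3c5. So r3c5=7.
Step 20. [r3c1∈{3}] r3c1 is down to just 3 ⇒ r3c1=3.
Step 21. [r1c4∈{3,4}] across row 1, 3 lands solely at r1c4, so r1c4=3.
Step 22. [r2c4∈{4,6}] col 4 places 4 nowhere but r2c4, so r2c4=4.
Step 23. [r5c4∈{6,9}] across col 4, 6 lands solely at r5c4. So r5c4=6.
Step 24. [r5c1∈{8}] r5c1's peers cover all but 8 ⇒ r5c1=8.
Step 25. [r5c2∈{3}] r5c2 is down to just 3. So r5c2=3.
Step 26. [r8c3∈{3,8}] r8c3 is the only open cell in col 3 admitting 3, so r8c3=3.
Step 27. [r6c9∈{3,9}] 3 has one home in row 6: r6c9. So r6c9=3.
Step 28. [r5c6∈{9}] r5c6 has the single candidate 9 ⇒ r5c6=9.
Step 29. [r1c7∈{7}] r1c7 is down to just 7 ⇒ r1c7=7.
Step 30. [r9c2∈{8}] only 8 remains possible at r9c2. So r9c2=8.
Step 31. [r2c6∈{6}] only 6 remains possible at r2c6. So r2c6=6.
Step 32. [r8c8∈{8}] r8c8 is down to just 8 ⇒ r8c8=8.
Step 33. [r7c7∈{2}] r7c7 has the single candidate 2. So r7c7=2.
Step 34. [r8c4∈{1}] only 1 remains possible at r8c4 ⇒ r8c4=1.
Step 35. [r9c8∈{3}] r9c8's peers cover all but 3, so r9c8=3.
Step 36. [r3c4∈{9}] only 9 remains possible at r3c4 ⇒ r3c4=9.
Step 37. [r6c2∈{4}] r6c2's peers cover all but 4 ⇒ r6c2=4.
Step 38. [r9c5∈{6}] r9c5 has the single candidate 6, so r9c5=6.
Step 39. [r1c1∈{4}] r1c1's peers cover all but 4 ⇒ r1c1=4.
Step 40. [r7c9∈{5}] r7c9 has the single candidate 5, so r7c9=5.
Step 41. [r9c6∈{4}] r9c6's peers cover all but 4 ⇒ r9c6=4.
Step 42. [r1c3∈{8}] r1c3's peers cover all but 8 ⇒ r1c3=8.
Step 43. [r2c1∈{7}] r2c1 has the single candidate 7, so r2c1=7.
Step 44. [r4c6∈{3}] only 3 remains possible at r4c6, so r4c6=3.
Step 45. [r1c8∈{5}] nothing but 5 survives at r1c8, so r1c8=5.
Step 46. [r4c9∈{9}] r4c9's peers cover all but 9, so r4c9=9.
Step 47. [r6c3∈{9}] r6c3 has the single candidate 9, so r6c3=9.
Step 48. [r5c9∈{1}] r5c9 is down to just 1 ⇒ r5c9=1.
Step 49. [r7c6∈{7}] r7c6 has the single candidate 7, so r7c6=7.

Answer: 4 9 8 3 1 2 7 5 6 / 7 1 2 4 5 6 3 9 8 / 3 5 6 9 7 8 1 4 2 / 1 2 7 5 4 3 8 6 9 / 8 3 5 6 2 9 4 7 1 / 6 4 9 7 8 1 5 2 3 / 9 6 4 8 3 7 2 1 5 / 2 7 3 1 9 5 6 8 4 / 5 8 1 2 6 4 9 3 7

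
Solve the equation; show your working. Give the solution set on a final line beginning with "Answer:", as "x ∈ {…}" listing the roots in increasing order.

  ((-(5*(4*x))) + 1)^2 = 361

Step 1. [((-(5*(4*x))) + 1)^2 = 361] 361 ≥ 0, LHS is (·)² — take ±√, so sqrt: (-(5*(4*x))) + 1 = 19 or -19.
Step 2. [(-(5*(4*x))) + 1 = 19 or -19] peel the +1: subtract 1 from each side, so sub: -(5*(4*x)) = 18 or -20.
Step 3. [-(5*(4*x)) = 18 or -20] flip signs both sides ⇒ neg: 5*(4*x) = -18 or 20.
Step 4. [5*(4*x) = -18 or 20] 5·(inner) — divide through by 5 ⇒ div: 4*x = -18/5 or 4.
Step 5. [4*x = -18/5 or 4] 4·(inner) — divide through by 4. So div: x = -9/10 or 1.

Answer: x ∈ {-9/10, 1}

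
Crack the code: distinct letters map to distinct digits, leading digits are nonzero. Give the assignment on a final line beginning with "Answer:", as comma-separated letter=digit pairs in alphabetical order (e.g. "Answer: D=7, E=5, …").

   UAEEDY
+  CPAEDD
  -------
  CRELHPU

Step 1. [col 1: Y + D ≡ U (mod 10)] column 1 (Y + D ≡ U (mod 10), carry-in 0) doesn't pin D yet; pick D=6 and continue ⇒ D=6.
Step 2. [C] adding two 6-digit numbers gives at most 6+1 digits, and here it does — C is that final carry and must be 1 ⇒ C=1.
Step 3. [col 1: Y + D ≡ U (mod 10)] no forcing yet in column 1 (carry-in 0); Y=3 is free and consistent — try it, so Y=3.
Step 4. [col 1: Y + D ≡ U (mod 10)] from column 1 (Y=3, D=6, carry-in 0, digits 1,3,6 already taken and all letters distinct): U must equal 9 ⇒ U=9.
Step 5. [col 2: D + D ≡ P (mod 10)] column 2 reads D+D+carry(0)=P with D=6; with digits 1,3,6,9 already taken and all letters distinct, the only value for P is 2, so P=2.
Step 6. [col 3: E + E ≡ H (mod 10)] H=7 is one option consistent with column 3 (E + E ≡ H (mod 10), carry-in 1) — take it, so H=7.
Step 7. [col 3: E + E ≡ H (mod 10)] in column 3 we have E+E≡H with carry-in 1; given H=7 and digits 1,2,3,6,7,9 already taken and all letters distinct, that pins E to 8 ⇒ E=8.
Step 8. [col 4: E + A ≡ L (mod 10)] in column 4 we have E+A≡L with carry-in 1; given E=8 and digits 1,2,3,6,7,8,9 already taken and all letters distinct, that pins L to 4, so L=4.
Step 9. [col 4: E + A ≡ L (mod 10)] column 4 reads E+A+carry(1)=L with E=8, L=4; with digits 1,2,3,4,6,7,8,9 already taken and all letters distinct, the only value for A is 5. So A=5.
Step 10. [col 6: U + C ≡ R (mod 10)] in column 6 we have U+C≡R with carry-in 0; given U=9, C=1 and digits 1,2,3,4,5,6,7,8,9 already taken and all letters distinct, that pins R to 0, so R=0.

Answer: A=5, C=1, D=6, E=8, H=7, L=4, P=2, R=0, U=9, Y=3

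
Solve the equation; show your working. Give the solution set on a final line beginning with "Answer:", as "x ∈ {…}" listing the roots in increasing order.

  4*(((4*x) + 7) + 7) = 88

Step 1. [4*(((4*x) + 7) + 7) = 88] 4·(inner) — divide through by 4. So div: ((4*x) + 7) + 7 = 22.
Step 2. [((4*x) + 7) + 7 = 22] the outer +7 inverts by subtracting 7, so sub: (4*x) + 7 = 15.
Step 3. [(4*x) + 7 = 15] 7 comes off first (subtract 7), so sub: 4*x = 8.
Step 4. [4*x = 8] leading coefficient 4: divide by 4, so div: x = 2.

Answer: x ∈ {2}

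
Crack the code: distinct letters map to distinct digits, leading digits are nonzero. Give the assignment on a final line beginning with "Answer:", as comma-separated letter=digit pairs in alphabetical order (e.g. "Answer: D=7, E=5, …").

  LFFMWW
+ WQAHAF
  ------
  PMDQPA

Step 1. [col 1: W + F ≡ A (mod 10)] several values work for W in column 1 (W + F ≡ A (mod 10), carry-in 0); try W=5. So W=5.
Step 2. [col 1: W + F ≡ A (mod 10)] column 1 (W + F ≡ A (mod 10), carry-in 0) doesn't pin F yet; pick F=6 and continue. So F=6.
Step 3. [col 1: W + F ≡ A (mod 10)] from column 1 (W=5, F=6, carry-in 0, digits 5,6 already taken and all letters distinct): A must equal 1 ⇒ A=1.
Step 4. [col 2: W + A ≡ P (mod 10)] column 2: given W=5, A=1, carry-in 1, and digits 1,5,6 already taken and all letters distinct, W+A≡P (mod 10) forces P=7. So P=7.
Step 5. [col 3: M + H ≡ Q (mod 10)] column 3 (M + H ≡ Q (mod 10), carry-in 0) doesn't pin M yet; pick M=9 and continue, so M=9.
Step 6. [col 3: M + H ≡ Q (mod 10)] no forcing yet in column 3 (carry-in 0); Q=3 is free and consistent — try it ⇒ Q=3.
Step 7. [col 3: M + H ≡ Q (mod 10)] column 3: given M=9, Q=3, carry-in 0, and digits 1,3,5,6,7,9 already taken and all letters distinct, M+H≡Q (mod 10) forces H=4. So H=4.
Step 8. [col 4: F + A ≡ D (mod 10)] in column 4 we have F+A≡D with carry-in 1; given F=6, A=1 and digits 1,3,4,5,6,7,9 already taken and all letters distinct, that pins D to 8. So D=8.
Step 9. [col 6: L + W ≡ P (mod 10)] from column 6 (W=5, P=7, carry-in 0, digits 1,3,4,5,6,7,8,9 already taken and all letters distinct): L must equal 2, so L=2.

Answer: A=1, D=8, F=6, H=4, L=2, M=9, P=7, Q=3, W=5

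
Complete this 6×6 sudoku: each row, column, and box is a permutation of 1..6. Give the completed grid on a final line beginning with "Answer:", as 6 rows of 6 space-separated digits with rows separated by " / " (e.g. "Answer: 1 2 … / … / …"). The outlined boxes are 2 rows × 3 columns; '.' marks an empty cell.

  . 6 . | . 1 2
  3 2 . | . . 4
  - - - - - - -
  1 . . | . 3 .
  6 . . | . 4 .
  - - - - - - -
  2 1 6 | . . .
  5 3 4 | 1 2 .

Step 1. [r4c2∈{5}] r4c2 is down to just 5. So r4c2=5.
Step 2. [r5c5∈{5}] r5c5 is down to just 5 ⇒ r5c5=5.
Step 3. [r1c4∈{3,5}] across row 1, 3 lands solely at r1c4. So r1c4=3.
Step 4. [r2c4∈{5,6}] r2c4 is the only open cell in box 2 admitting 5, so r2c4=5.
Step 5. [r4c4∈{2}] only 2 remains possible at r4c4, so r4c4=2.
Step 6. [r3c4∈{6}] only 6 remains possible at r3c4 ⇒ r3c4=6.
Step 7. [r1c3∈{5}] r1c3's peers cover all but 5. So r1c3=5.
Step 8. [r3c3∈{2}] r3c3 is down to just 2 ⇒ r3c3=2.
Step 9. [r6c6∈{6}] r6c6 has the single candidate 6. So r6c6=6.
Step 10. [r3c6∈{5}] r3c6 is down to just 5, so r3c6=5.
Step 11. [r4c3∈{3}] r4c3's peers cover all but 3. So r4c3=3.
Step 12. [r2c3∈{1}] r2c3 is down to just 1, so r2c3=1.
Step 13. [r2c5∈{6}] r2c5's peers cover all but 6. So r2c5=6.
Step 14. [r5c4∈{4}] only 4 remains possible at r5c4, so r5c4=4.
Step 15. [r4c6∈{1}] r4c6 is down to just 1 ⇒ r4c6=1.
Step 16. [r1c1∈{4}] r1c1 has the single candidate 4. So r1c1=4.
Step 17. [r5c6∈{3}] nothing but 3 survives at r5c6. So r5c6=3.
Step 18. [r3c2∈{4}] r3c2 is down to just 4 ⇒ r3c2=4.

Answer: 4 6 5 3 1 2 / 3 2 1 5 6 4 / 1 4 2 6 3 5 / 6 5 3 2 4 1 / 2 1 6 4 5 3 / 5 3 4 1 2 6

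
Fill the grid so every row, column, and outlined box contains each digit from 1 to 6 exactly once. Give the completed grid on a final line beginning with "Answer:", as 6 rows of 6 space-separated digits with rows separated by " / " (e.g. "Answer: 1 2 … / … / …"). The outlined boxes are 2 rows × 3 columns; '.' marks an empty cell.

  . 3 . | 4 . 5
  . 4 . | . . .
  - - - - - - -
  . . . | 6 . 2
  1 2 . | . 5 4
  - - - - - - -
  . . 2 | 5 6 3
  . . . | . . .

Step 1. [r6c6∈{1}] nothing but 1 survives at r6c6 ⇒ r6c6=1.
Step 2. [r2c4∈{1,2,3}] col 4 places 1 nowhere but r2c4 ⇒ r2c4=1.
Step 3. [r4c3∈{3,6}] 6 has one home in row 4: r4c3 ⇒ r4c3=6.
Step 4. [r1c5∈{2}] only 2 remains possible at r1c5, so r1c5=2.
Step 5. [r5c1∈{4}] r5c1 is down to just 4. So r5c1=4.
Step 6. [r2c3∈{5}] r2c3's peers cover all but 5, so r2c3=5.
Step 7. [r3c2∈{5}] r3c2 is down to just 5, so r3c2=5.
Step 8. [r3c1∈{3}] nothing but 3 survives at r3c1 ⇒ r3c1=3.
Step 9. [r1c1∈{6}] r1c1's peers cover all but 6, so r1c1=6.
Step 10. [r2c1∈{2}] r2c1 has the single candidate 2, so r2c1=2.
Step 11. [r6c3∈{3}] r6c3's peers cover all but 3. So r6c3=3.
Step 12. [r5c2∈{1}] r5c2 is down to just 1, so r5c2=1.
Step 13. [r1c3∈{1}] nothing but 1 survives at r1c3. So r1c3=1.
Step 14. [r6c4∈{2}] r6c4 is down to just 2, so r6c4=2.
Step 15. [r6c2∈{6}] r6c2 is down to just 6 ⇒ r6c2=6.
Step 16. [r2c5∈{3}] r2c5 has the single candidate 3. So r2c5=3.
Step 17. [r3c5∈{1}] r3c5 is down to just 1, so r3c5=1.
Step 18. [r3c3∈{4}] r3c3 has the single candidate 4 ⇒ r3c3=4.
Step 19. [r4c4∈{3}] r4c4 is down to just 3, so r4c4=3.
Step 20. [r6c1∈{5}] r6c1 has the single candidate 5 ⇒ r6c1=5.
Step 21. [r6c5∈{4}] r6c5 has the single candidate 4. So r6c5=4.
Step 22. [r2c6∈{6}] only 6 remains possible at r2c6 ⇒ r2c6=6.

Answer: 6 3 1 4 2 5 / 2 4 5 1 3 6 / 3 5 4 6 1 2 / 1 2 6 3 5 4 / 4 1 2 5 6 3 / 5 6 3 2 4 1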